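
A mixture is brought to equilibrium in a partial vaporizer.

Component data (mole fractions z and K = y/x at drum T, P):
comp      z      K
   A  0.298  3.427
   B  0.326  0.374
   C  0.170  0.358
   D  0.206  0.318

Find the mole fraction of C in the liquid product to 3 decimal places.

x_C = 0.191

Newton iteration, ψ⁰ = 0.35:
  ψ = 0.350: g = -0.1956, g' = -1.005 → ψ = 0.155
  ψ = 0.155: g = 0.0209, g' = -1.289 → ψ = 0.171
  ψ = 0.171: g = 0.0003, g' = -1.247 → ψ = 0.172
Converged at ψ = 0.172.
Compositions from xᵢ = zᵢ/(1+ψ(Kᵢ−1)), yᵢ = Kᵢxᵢ:
  A: x = 0.210, y = 0.721
  B: x = 0.365, y = 0.137
  C: x = 0.191, y = 0.068
  D: x = 0.233, y = 0.074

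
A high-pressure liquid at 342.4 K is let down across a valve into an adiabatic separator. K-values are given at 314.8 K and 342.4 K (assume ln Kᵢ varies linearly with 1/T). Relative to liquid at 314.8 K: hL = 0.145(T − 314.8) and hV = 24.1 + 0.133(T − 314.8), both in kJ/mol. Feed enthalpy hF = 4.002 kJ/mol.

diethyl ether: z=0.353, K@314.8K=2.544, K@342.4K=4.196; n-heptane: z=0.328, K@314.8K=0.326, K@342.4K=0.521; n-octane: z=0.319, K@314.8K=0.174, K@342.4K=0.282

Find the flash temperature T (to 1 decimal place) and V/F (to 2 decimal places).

Adiabatic flash: solve Rachford–Rice at each trial T, then check hF = ψ·hV(T) + (1−ψ)·hL(T).
  T = 314.8 K: K = (2.544, 0.326, 0.174), RR gives ψ = 0.052, H_out = 1.255 kJ/mol
  T = 342.4 K: K = (4.196, 0.521, 0.282), RR gives ψ = 0.382, H_out = 13.084 kJ/mol
  T = 328.6 K: K = (3.302, 0.416, 0.224), RR gives ψ = 0.237, H_out = 7.674 kJ/mol
  T = 321.7 K: K = (2.906, 0.369, 0.198), RR gives ψ = 0.153, H_out = 4.682 kJ/mol
  T = 318.2 K: K = (2.718, 0.347, 0.186), RR gives ψ = 0.105, H_out = 3.015 kJ/mol
  T = 319.9 K: K = (2.809, 0.358, 0.191), RR gives ψ = 0.129, H_out = 3.840 kJ/mol
Linear interpolation between T = 319.9 (H_out = 3.840) and T = 321.7 (H_out = 4.682) on hF = 4.002 gives T ≈ 320.2 K, at which ψ = 0.13.

T = 320.2 K, V/F = 0.13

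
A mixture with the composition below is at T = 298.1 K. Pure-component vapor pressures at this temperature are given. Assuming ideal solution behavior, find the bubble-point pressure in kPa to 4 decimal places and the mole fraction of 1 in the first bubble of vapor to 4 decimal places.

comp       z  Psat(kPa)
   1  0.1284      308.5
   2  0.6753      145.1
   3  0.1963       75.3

At the bubble point ψ → 0, so ΣzᵢKᵢ = 1 with Kᵢ = Pᵢˢᵃᵗ/P ⇒ P = ΣzᵢPᵢˢᵃᵗ.
P = 0.1284·308.5 + 0.6753·145.1 + 0.1963·75.3 = 152.3788 kPa
yᵢ = zᵢPᵢˢᵃᵗ/P ⇒ y_1 = 0.1284·308.5/152.3788 = 0.2600

Pbub = 152.3788 kPa, y_1 = 0.2600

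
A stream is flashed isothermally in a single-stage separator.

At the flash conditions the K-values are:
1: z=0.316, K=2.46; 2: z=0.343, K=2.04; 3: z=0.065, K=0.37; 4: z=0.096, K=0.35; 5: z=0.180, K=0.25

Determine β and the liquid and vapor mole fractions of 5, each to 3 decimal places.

β = 0.660, x_5 = 0.356, y_5 = 0.089

Material balance + equilibrium reduce to Σ zᵢ(Kᵢ−1)/(1+β(Kᵢ−1)) = 0.
Check two-phase: ΣzᵢKᵢ = 1.580 > 1 and Σzᵢ/Kᵢ = 1.467 > 1, so g(0) = 0.580 > 0 and g(1) = -0.467 < 0.
Newton iteration, β⁰ = 0.69:
  β = 0.690: g = -0.0279, g' = -0.942 → β = 0.660
Converged at β = 0.660.
Compositions from xᵢ = zᵢ/(1+β(Kᵢ−1)), yᵢ = Kᵢxᵢ:
  1: x = 0.161, y = 0.396
  2: x = 0.203, y = 0.415
  3: x = 0.111, y = 0.041
  4: x = 0.168, y = 0.059
  5: x = 0.356, y = 0.089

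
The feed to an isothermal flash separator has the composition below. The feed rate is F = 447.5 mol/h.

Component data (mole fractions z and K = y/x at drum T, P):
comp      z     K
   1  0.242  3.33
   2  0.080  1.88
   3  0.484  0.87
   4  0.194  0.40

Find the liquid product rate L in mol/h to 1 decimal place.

Let β = V/F and solve Σ zᵢ(Kᵢ−1)/(1+β(Kᵢ−1)) = 0.
Feasibility: ΣzᵢKᵢ = 1.455, Σzᵢ/Kᵢ = 1.157 — both > 1, two phases present.
Newton iteration, β⁰ = 0.5:
  β = 0.500: g = 0.0758, g' = -0.462 → β = 0.664
  β = 0.664: g = 0.0035, g' = -0.430 → β = 0.672
Converged at β = 0.672.
Then V = β·F = 0.6720·447.5 = 300.7 mol/h and L = F − V = 146.8 mol/h.

L = 146.8 mol/h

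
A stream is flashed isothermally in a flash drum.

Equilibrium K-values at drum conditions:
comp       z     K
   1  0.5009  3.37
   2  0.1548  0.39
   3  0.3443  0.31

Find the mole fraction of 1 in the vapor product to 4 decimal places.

y_1 = 0.7395

Rachford–Rice: g(ψ) = Σ zᵢ(Kᵢ−1)/(1+ψ(Kᵢ−1)) = 0.
Feasibility: ΣzᵢKᵢ = 1.8551, Σzᵢ/Kᵢ = 1.6562 — both > 1, two phases present.
Newton iteration, ψ⁰ = 0.5:
  ψ = 0.5000: g = 0.04474, g' = -1.0906 → ψ = 0.5410
  ψ = 0.5410: g = 0.00014, g' = -1.0859 → ψ = 0.5412
Converged at ψ = 0.5412.
Compositions from xᵢ = zᵢ/(1+ψ(Kᵢ−1)), yᵢ = Kᵢxᵢ:
  1: x = 0.2194, y = 0.7395
  2: x = 0.2311, y = 0.0901
  3: x = 0.5495, y = 0.1703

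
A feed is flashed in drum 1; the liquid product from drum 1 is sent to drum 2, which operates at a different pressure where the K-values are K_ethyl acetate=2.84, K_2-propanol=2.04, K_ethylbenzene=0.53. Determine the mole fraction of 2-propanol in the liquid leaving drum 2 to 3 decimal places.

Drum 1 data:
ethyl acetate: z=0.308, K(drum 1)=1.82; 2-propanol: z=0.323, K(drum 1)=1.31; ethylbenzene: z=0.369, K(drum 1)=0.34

Drum 1:
Material balance + equilibrium reduce to Σ zᵢ(Kᵢ−1)/(1+ψ₁(Kᵢ−1)) = 0.
Feasibility: ΣzᵢKᵢ = 1.109, Σzᵢ/Kᵢ = 1.501 — both > 1, two phases present.
Iterate (Newton) starting at ψ₁ = 0.57:
  ψ₁ = 0.570: g = -0.1332, g' = -0.532 → ψ₁ = 0.319
  ψ₁ = 0.319: g = -0.0174, g' = -0.414 → ψ₁ = 0.277
Converged at ψ₁ = 0.277.
Drum-1 compositions:
  ethyl acetate: x = 0.251, y = 0.457
  2-propanol: x = 0.297, y = 0.390
  ethylbenzene: x = 0.452, y = 0.154
Drum-2 feed = drum-1 liquid: z₂ = (0.2510, 0.2975, 0.4516).
Drum 2:
Material balance + equilibrium reduce to Σ zᵢ(Kᵢ−1)/(1+ψ₂(Kᵢ−1)) = 0.
Feasibility: ΣzᵢKᵢ = 1.559, Σzᵢ/Kᵢ = 1.086 — both > 1, two phases present.
Newton–Raphson from ψ₂ = 0.44:
  ψ₂ = 0.440: g = 0.1999, g' = -0.569 → ψ₂ = 0.791
  ψ₂ = 0.791: g = 0.0200, g' = -0.491 → ψ₂ = 0.832
Converged at ψ₂ = 0.832.
  ethyl acetate: x = 0.099, y = 0.282
  2-propanol: x = 0.160, y = 0.325
  ethylbenzene: x = 0.741, y = 0.393

x_2-propanol (drum 2) = 0.160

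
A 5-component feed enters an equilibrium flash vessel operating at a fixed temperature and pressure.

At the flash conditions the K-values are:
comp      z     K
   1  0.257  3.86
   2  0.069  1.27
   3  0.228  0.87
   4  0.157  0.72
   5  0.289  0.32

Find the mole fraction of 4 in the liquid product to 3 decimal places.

x_4 = 0.177

Let ψ = V/F and solve Σ zᵢ(Kᵢ−1)/(1+ψ(Kᵢ−1)) = 0.
Check two-phase: ΣzᵢKᵢ = 1.484 > 1 and Σzᵢ/Kᵢ = 1.504 > 1, so g(0) = 0.484 > 0 and g(1) = -0.504 < 0.
Newton–Raphson from ψ = 0.52:
  ψ = 0.520: g = -0.0754, g' = -0.685 → ψ = 0.410
  ψ = 0.410: g = 0.0017, g' = -0.726 → ψ = 0.412
Converged at ψ = 0.412.
Compositions from xᵢ = zᵢ/(1+ψ(Kᵢ−1)), yᵢ = Kᵢxᵢ:
  1: x = 0.118, y = 0.455
  2: x = 0.062, y = 0.079
  3: x = 0.241, y = 0.210
  4: x = 0.177, y = 0.128
  5: x = 0.402, y = 0.129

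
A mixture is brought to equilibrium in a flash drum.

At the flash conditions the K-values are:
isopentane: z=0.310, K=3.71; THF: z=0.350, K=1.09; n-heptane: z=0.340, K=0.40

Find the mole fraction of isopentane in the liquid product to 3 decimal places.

x_isopentane = 0.112

Material balance + equilibrium reduce to Σ zᵢ(Kᵢ−1)/(1+V/F(Kᵢ−1)) = 0.
Feasibility: ΣzᵢKᵢ = 1.668, Σzᵢ/Kᵢ = 1.255 — both > 1, two phases present.
Newton iteration, V/F⁰ = 0.5:
  V/F = 0.500: g = 0.0954, g' = -0.663 → V/F = 0.644
  V/F = 0.644: g = 0.0033, g' = -0.630 → V/F = 0.649
Converged at V/F = 0.649.
Compositions from xᵢ = zᵢ/(1+V/F(Kᵢ−1)), yᵢ = Kᵢxᵢ:
  isopentane: x = 0.112, y = 0.417
  THF: x = 0.331, y = 0.360
  n-heptane: x = 0.557, y = 0.223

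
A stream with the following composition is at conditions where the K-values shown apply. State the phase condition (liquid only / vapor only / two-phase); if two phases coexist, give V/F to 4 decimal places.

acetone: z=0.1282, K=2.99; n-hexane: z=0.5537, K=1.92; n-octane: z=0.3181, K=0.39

ΣzᵢKᵢ = 1.5705; Σzᵢ/Kᵢ = 1.1469.
Both exceed 1, so a two-phase solution exists.
Material balance + equilibrium reduce to Σ zᵢ(Kᵢ−1)/(1+ψ(Kᵢ−1)) = 0.
Newton iteration, ψ⁰ = 0.32:
  ψ = 0.3200: g = 0.30830, g' = -0.6520 → ψ = 0.7929
  ψ = 0.7929: g = 0.01771, g' = -0.6771 → ψ = 0.8190
  ψ = 0.8190: g = -0.00027, g' = -0.6986 → ψ = 0.8187
Converged at ψ = 0.8187.

two-phase, V/F = 0.8187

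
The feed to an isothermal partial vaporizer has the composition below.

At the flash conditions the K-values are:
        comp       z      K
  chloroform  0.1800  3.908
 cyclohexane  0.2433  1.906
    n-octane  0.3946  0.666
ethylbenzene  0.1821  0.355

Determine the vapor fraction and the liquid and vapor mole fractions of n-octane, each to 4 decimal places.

ψ = 0.5589, x_n-octane = 0.4852, y_n-octane = 0.3231

Rachford–Rice: g(ψ) = Σ zᵢ(Kᵢ−1)/(1+ψ(Kᵢ−1)) = 0.
g(0) = ΣzᵢKᵢ − 1 = 0.4946 and g(1) = 1 − Σzᵢ/Kᵢ = -0.2792, so a root lies in (0, 1).
Newton–Raphson from ψ = 0.52:
  ψ = 0.5200: g = 0.02197, g' = -0.5695 → ψ = 0.5586
  ψ = 0.5586: g = 0.00018, g' = -0.5607 → ψ = 0.5589
Converged at ψ = 0.5589.
Compositions from xᵢ = zᵢ/(1+ψ(Kᵢ−1)), yᵢ = Kᵢxᵢ:
  chloroform: x = 0.0686, y = 0.2679
  cyclohexane: x = 0.1615, y = 0.3078
  n-octane: x = 0.4852, y = 0.3231
  ethylbenzene: x = 0.2848, y = 0.1011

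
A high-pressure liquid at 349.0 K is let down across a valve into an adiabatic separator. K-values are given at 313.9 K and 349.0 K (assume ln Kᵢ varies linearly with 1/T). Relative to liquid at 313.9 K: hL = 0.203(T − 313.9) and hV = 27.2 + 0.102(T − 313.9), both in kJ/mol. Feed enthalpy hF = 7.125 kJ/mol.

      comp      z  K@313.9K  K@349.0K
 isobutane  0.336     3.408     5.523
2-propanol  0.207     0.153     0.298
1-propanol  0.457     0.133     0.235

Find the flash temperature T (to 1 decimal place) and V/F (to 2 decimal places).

T = 325.1 K, V/F = 0.19

Adiabatic flash: solve Rachford–Rice at each trial T, then check hF = ψ·hV(T) + (1−ψ)·hL(T).
  T = 313.9 K: K = (3.408, 0.153, 0.133), RR gives ψ = 0.115, H_out = 3.117 kJ/mol
  T = 349.0 K: K = (5.523, 0.298, 0.235), RR gives ψ = 0.304, H_out = 14.311 kJ/mol
  T = 331.4 K: K = (4.391, 0.217, 0.179), RR gives ψ = 0.220, H_out = 9.136 kJ/mol
  T = 322.6 K: K = (3.879, 0.183, 0.155), RR gives ψ = 0.171, H_out = 6.270 kJ/mol
  T = 327.0 K: K = (4.131, 0.200, 0.167), RR gives ψ = 0.196, H_out = 7.735 kJ/mol
  T = 324.8 K: K = (4.004, 0.191, 0.161), RR gives ψ = 0.184, H_out = 7.012 kJ/mol
Linear interpolation between T = 324.8 (H_out = 7.012) and T = 327.0 (H_out = 7.735) on hF = 7.125 gives T ≈ 325.1 K, at which ψ = 0.19.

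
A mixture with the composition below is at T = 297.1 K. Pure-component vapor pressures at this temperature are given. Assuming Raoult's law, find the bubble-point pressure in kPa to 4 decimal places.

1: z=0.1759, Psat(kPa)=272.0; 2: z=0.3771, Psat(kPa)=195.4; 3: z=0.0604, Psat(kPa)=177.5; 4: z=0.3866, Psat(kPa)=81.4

At the bubble point ψ → 0, so ΣzᵢKᵢ = 1 with Kᵢ = Pᵢˢᵃᵗ/P ⇒ P = ΣzᵢPᵢˢᵃᵗ.
P = 0.1759·272.0 + 0.3771·195.4 + 0.0604·177.5 + 0.3866·81.4 = 163.7204 kPa

Pbub = 163.7204 kPa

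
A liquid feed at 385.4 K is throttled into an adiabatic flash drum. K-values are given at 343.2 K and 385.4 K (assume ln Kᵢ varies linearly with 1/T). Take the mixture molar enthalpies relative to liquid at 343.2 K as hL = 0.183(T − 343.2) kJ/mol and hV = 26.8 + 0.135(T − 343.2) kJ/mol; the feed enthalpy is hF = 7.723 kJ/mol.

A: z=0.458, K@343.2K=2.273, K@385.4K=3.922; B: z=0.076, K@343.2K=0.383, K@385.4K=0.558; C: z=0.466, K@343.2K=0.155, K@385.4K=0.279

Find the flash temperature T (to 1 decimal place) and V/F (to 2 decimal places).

Adiabatic flash: solve Rachford–Rice at each trial T, then check hF = ψ·hV(T) + (1−ψ)·hL(T).
  T = 343.2 K: K = (2.273, 0.383, 0.155), RR gives ψ = 0.137, H_out = 3.669 kJ/mol
  T = 385.4 K: K = (3.922, 0.558, 0.279), RR gives ψ = 0.480, H_out = 19.626 kJ/mol
  T = 364.3 K: K = (3.033, 0.467, 0.212), RR gives ψ = 0.339, H_out = 12.611 kJ/mol
  T = 353.8 K: K = (2.639, 0.425, 0.182), RR gives ψ = 0.252, H_out = 8.564 kJ/mol
  T = 348.5 K: K = (2.452, 0.404, 0.168), RR gives ψ = 0.199, H_out = 6.251 kJ/mol
  T = 351.1 K: K = (2.543, 0.414, 0.175), RR gives ψ = 0.226, H_out = 7.414 kJ/mol
  T = 352.5 K: K = (2.592, 0.419, 0.179), RR gives ψ = 0.240, H_out = 8.017 kJ/mol
Linear interpolation between T = 351.1 (H_out = 7.414) and T = 352.5 (H_out = 8.017) on hF = 7.723 gives T ≈ 351.8 K, at which ψ = 0.23.

T = 351.8 K, V/F = 0.23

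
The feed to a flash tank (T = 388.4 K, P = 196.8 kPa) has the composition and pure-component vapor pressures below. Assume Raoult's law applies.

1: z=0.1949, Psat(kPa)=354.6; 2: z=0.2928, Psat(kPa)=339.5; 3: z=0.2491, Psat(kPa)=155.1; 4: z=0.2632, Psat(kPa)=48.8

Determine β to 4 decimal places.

β = 0.2738

Raoult's law: Kᵢ = Pᵢˢᵃᵗ/P = Pᵢˢᵃᵗ/196.8.
  K_1 = 354.6/196.8 = 1.801829, K_2 = 339.5/196.8 = 1.725102, K_3 = 155.1/196.8 = 0.788110, K_4 = 48.8/196.8 = 0.247967
Rachford–Rice: g(β) = Σ zᵢ(Kᵢ−1)/(1+β(Kᵢ−1)) = 0.
g(0) = ΣzᵢKᵢ − 1 = 0.1179 and g(1) = 1 − Σzᵢ/Kᵢ = -0.6554, so a root lies in (0, 1).
Iterate (Newton) starting at β = 0.57:
  β = 0.5700: g = -0.14899, g' = -0.6066 → β = 0.3244
  β = 0.3244: g = -0.02257, g' = -0.4531 → β = 0.2746
  β = 0.2746: g = -0.00034, g' = -0.4402 → β = 0.2738
Converged at β = 0.2738.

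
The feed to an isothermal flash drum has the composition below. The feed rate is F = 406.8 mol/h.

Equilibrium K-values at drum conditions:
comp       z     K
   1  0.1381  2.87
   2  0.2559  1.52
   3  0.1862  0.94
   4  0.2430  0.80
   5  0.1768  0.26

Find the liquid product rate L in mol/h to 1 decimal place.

L = 236.4 mol/h

Iterate (Newton) starting at V/F = 0.56:
  V/F = 0.5600: g = -0.06050, g' = -0.4521 → V/F = 0.4262
  V/F = 0.4262: g = -0.00305, g' = -0.4148 → V/F = 0.4188
Converged at V/F = 0.4188.
Then V = V/F·F = 0.4188·406.8 = 170.4 mol/h and L = F − V = 236.4 mol/h.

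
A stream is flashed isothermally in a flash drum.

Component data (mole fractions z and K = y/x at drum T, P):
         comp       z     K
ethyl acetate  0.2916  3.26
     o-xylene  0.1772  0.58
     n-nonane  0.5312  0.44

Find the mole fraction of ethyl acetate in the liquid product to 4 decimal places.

Let ψ = V/F and solve Σ zᵢ(Kᵢ−1)/(1+ψ(Kᵢ−1)) = 0.
g(0) = ΣzᵢKᵢ − 1 = 0.2871 and g(1) = 1 − Σzᵢ/Kᵢ = -0.6022, so a root lies in (0, 1).
Newton iteration, ψ⁰ = 0.5:
  ψ = 0.5000: g = -0.19797, g' = -0.6997 → ψ = 0.2171
  ψ = 0.2171: g = 0.02159, g' = -0.9241 → ψ = 0.2404
  ψ = 0.2404: g = 0.00045, g' = -0.8864 → ψ = 0.2409
Converged at ψ = 0.2409.
Compositions from xᵢ = zᵢ/(1+ψ(Kᵢ−1)), yᵢ = Kᵢxᵢ:
  ethyl acetate: x = 0.1888, y = 0.6155
  o-xylene: x = 0.1972, y = 0.1143
  n-nonane: x = 0.6141, y = 0.2702

x_ethyl acetate = 0.1888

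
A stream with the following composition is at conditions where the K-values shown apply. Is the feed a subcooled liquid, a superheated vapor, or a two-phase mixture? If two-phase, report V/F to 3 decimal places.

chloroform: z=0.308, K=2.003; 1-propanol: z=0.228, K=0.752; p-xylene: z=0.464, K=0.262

subcooled liquid

ΣzᵢKᵢ = 0.910; Σzᵢ/Kᵢ = 2.228.
Since ΣzᵢKᵢ < 1 the mixture is below its bubble point — single liquid phase.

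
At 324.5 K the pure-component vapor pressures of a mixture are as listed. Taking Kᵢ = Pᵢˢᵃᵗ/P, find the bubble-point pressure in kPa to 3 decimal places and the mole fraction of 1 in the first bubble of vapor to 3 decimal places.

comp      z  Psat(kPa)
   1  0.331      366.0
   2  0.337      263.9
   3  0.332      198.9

Pbub = 276.115 kPa, y_1 = 0.439

At the bubble point ψ → 0, so ΣzᵢKᵢ = 1 with Kᵢ = Pᵢˢᵃᵗ/P ⇒ P = ΣzᵢPᵢˢᵃᵗ.
P = 0.331·366.0 + 0.337·263.9 + 0.332·198.9 = 276.115 kPa
yᵢ = zᵢPᵢˢᵃᵗ/P ⇒ y_1 = 0.331·366.0/276.115 = 0.439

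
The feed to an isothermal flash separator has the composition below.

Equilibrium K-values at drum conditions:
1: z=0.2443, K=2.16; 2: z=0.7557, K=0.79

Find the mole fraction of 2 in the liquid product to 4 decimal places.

x_2 = 0.8467

Rachford–Rice: g(V/F) = Σ zᵢ(Kᵢ−1)/(1+V/F(Kᵢ−1)) = 0.
Check two-phase: ΣzᵢKᵢ = 1.1247 > 1 and Σzᵢ/Kᵢ = 1.0697 > 1, so g(0) = 0.1247 > 0 and g(1) = -0.0697 < 0.
Binary case is linear: z₁(K₁−1)(1+V/F(K₂−1)) + z₂(K₂−1)(1+V/F(K₁−1)) = 0
⇒ V/F = [z₁(K₁−1)+z₂(K₂−1)] / [−(K₁−1)(K₂−1)] = 0.12469/0.24360 = 0.5119
Compositions from xᵢ = zᵢ/(1+V/F(Kᵢ−1)), yᵢ = Kᵢxᵢ:
  1: x = 0.1533, y = 0.3311
  2: x = 0.8467, y = 0.6689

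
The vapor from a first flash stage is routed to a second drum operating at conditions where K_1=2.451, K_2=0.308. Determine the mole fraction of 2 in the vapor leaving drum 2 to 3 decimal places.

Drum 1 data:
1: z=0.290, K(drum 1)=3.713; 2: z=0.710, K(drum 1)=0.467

Drum 1:
Rachford–Rice: g(ψ₁) = Σ zᵢ(Kᵢ−1)/(1+ψ₁(Kᵢ−1)) = 0.
Feasibility: ΣzᵢKᵢ = 1.408, Σzᵢ/Kᵢ = 1.598 — both > 1, two phases present.
Binary case is linear: z₁(K₁−1)(1+ψ₁(K₂−1)) + z₂(K₂−1)(1+ψ₁(K₁−1)) = 0
⇒ ψ₁ = [z₁(K₁−1)+z₂(K₂−1)] / [−(K₁−1)(K₂−1)] = 0.4083/1.4460 = 0.282
Drum-1 compositions:
  1: x = 0.164, y = 0.610
  2: x = 0.836, y = 0.390
Drum-2 feed = drum-1 vapor: z₂ = (0.6097, 0.3903).
Drum 2:
Rachford–Rice: g(ψ₂) = Σ zᵢ(Kᵢ−1)/(1+ψ₂(Kᵢ−1)) = 0.
g(0) = ΣzᵢKᵢ − 1 = 0.615 and g(1) = 1 − Σzᵢ/Kᵢ = -0.516, so a root lies in (0, 1).
Binary case is linear: z₁(K₁−1)(1+ψ₂(K₂−1)) + z₂(K₂−1)(1+ψ₂(K₁−1)) = 0
⇒ ψ₂ = [z₁(K₁−1)+z₂(K₂−1)] / [−(K₁−1)(K₂−1)] = 0.6145/1.0041 = 0.612
  1: x = 0.323, y = 0.791
  2: x = 0.677, y = 0.209

y_2 (drum 2) = 0.209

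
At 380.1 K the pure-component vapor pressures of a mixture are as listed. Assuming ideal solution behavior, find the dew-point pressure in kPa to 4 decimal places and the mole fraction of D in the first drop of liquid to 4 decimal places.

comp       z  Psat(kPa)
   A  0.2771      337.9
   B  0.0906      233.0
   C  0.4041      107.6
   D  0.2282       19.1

Pdew = 59.1292 kPa, x_D = 0.7065

At the dew point ψ → 1, so Σzᵢ/Kᵢ = 1 with Kᵢ = Pᵢˢᵃᵗ/P ⇒ 1/P = Σzᵢ/Pᵢˢᵃᵗ.
1/P = 0.2771/337.9 + 0.0906/233.0 + 0.4041/107.6 + 0.2282/19.1 = 0.0169121 ⇒ P = 59.1292 kPa
xᵢ = zᵢP/Pᵢˢᵃᵗ ⇒ x_D = 0.2282·59.1292/19.1 = 0.7065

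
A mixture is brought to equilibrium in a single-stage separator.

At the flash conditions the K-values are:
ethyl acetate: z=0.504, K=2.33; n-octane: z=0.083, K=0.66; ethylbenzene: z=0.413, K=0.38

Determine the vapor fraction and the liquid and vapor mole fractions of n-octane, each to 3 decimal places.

Material balance + equilibrium reduce to Σ zᵢ(Kᵢ−1)/(1+ψ(Kᵢ−1)) = 0.
Check two-phase: ΣzᵢKᵢ = 1.386 > 1 and Σzᵢ/Kᵢ = 1.429 > 1, so g(0) = 0.386 > 0 and g(1) = -0.429 < 0.
Iterate (Newton) starting at ψ = 0.5:
  ψ = 0.500: g = -0.0025, g' = -0.669 → ψ = 0.496
Converged at ψ = 0.496.
Compositions from xᵢ = zᵢ/(1+ψ(Kᵢ−1)), yᵢ = Kᵢxᵢ:
  ethyl acetate: x = 0.304, y = 0.707
  n-octane: x = 0.100, y = 0.066
  ethylbenzene: x = 0.597, y = 0.227

ψ = 0.496, x_n-octane = 0.100, y_n-octane = 0.066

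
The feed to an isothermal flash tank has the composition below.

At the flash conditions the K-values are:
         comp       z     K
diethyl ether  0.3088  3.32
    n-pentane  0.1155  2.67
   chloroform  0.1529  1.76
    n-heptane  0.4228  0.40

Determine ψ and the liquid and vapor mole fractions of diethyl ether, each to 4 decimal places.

Rachford–Rice: g(ψ) = Σ zᵢ(Kᵢ−1)/(1+ψ(Kᵢ−1)) = 0.
g(0) = ΣzᵢKᵢ − 1 = 0.7718 and g(1) = 1 − Σzᵢ/Kᵢ = -0.2801, so a root lies in (0, 1).
Iterate (Newton) starting at ψ = 0.66:
  ψ = 0.6600: g = 0.03217, g' = -0.7887 → ψ = 0.7008
  ψ = 0.7008: g = -0.00021, g' = -0.8002 → ψ = 0.7005
Converged at ψ = 0.7005.
Compositions from xᵢ = zᵢ/(1+ψ(Kᵢ−1)), yᵢ = Kᵢxᵢ:
  diethyl ether: x = 0.1176, y = 0.3905
  n-pentane: x = 0.0532, y = 0.1421
  chloroform: x = 0.0998, y = 0.1756
  n-heptane: x = 0.7294, y = 0.2917

ψ = 0.7005, x_diethyl ether = 0.1176, y_diethyl ether = 0.3905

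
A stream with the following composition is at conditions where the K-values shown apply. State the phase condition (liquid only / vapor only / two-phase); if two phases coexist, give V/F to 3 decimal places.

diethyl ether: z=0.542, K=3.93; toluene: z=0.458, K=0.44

two-phase, V/F = 0.812

ΣzᵢKᵢ = 2.332; Σzᵢ/Kᵢ = 1.179.
Both exceed 1, so a two-phase solution exists.
Let ψ = V/F and solve Σ zᵢ(Kᵢ−1)/(1+ψ(Kᵢ−1)) = 0.
Binary case is linear: z₁(K₁−1)(1+ψ(K₂−1)) + z₂(K₂−1)(1+ψ(K₁−1)) = 0
⇒ ψ = [z₁(K₁−1)+z₂(K₂−1)] / [−(K₁−1)(K₂−1)] = 1.3316/1.6408 = 0.812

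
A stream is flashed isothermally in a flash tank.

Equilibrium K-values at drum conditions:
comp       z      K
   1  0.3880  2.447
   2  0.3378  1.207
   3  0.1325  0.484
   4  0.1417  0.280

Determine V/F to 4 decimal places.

Newton iteration, V/F⁰ = 0.48:
  V/F = 0.4800: g = 0.14814, g' = -0.5288 → V/F = 0.7602
  V/F = 0.7602: g = -0.01010, g' = -0.6490 → V/F = 0.7446
  V/F = 0.7446: g = -0.00012, g' = -0.6335 → V/F = 0.7444
Converged at V/F = 0.7444.

V/F = 0.7444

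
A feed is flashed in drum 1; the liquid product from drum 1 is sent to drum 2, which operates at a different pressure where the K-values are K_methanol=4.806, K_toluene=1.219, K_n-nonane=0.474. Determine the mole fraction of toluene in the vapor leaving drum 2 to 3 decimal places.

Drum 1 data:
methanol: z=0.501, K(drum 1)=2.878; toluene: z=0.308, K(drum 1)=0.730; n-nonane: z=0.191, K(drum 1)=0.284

Drum 1:
Let ψ₁ = V/F and solve Σ zᵢ(Kᵢ−1)/(1+ψ₁(Kᵢ−1)) = 0.
g(0) = ΣzᵢKᵢ − 1 = 0.721 and g(1) = 1 − Σzᵢ/Kᵢ = -0.269, so a root lies in (0, 1).
Newton iteration, ψ₁⁰ = 0.5:
  ψ₁ = 0.500: g = 0.1761, g' = -0.738 → ψ₁ = 0.739
Converged at ψ₁ = 0.739.
Drum-1 compositions:
  methanol: x = 0.210, y = 0.604
  toluene: x = 0.385, y = 0.281
  n-nonane: x = 0.405, y = 0.115
Drum-2 feed = drum-1 liquid: z₂ = (0.2099, 0.3847, 0.4054).
Drum 2:
Newton iteration, ψ₂⁰ = 0.5:
  ψ₂ = 0.500: g = 0.0618, g' = -0.582 → ψ₂ = 0.606
  ψ₂ = 0.606: g = 0.0029, g' = -0.534 → ψ₂ = 0.612
Converged at ψ₂ = 0.612.
  methanol: x = 0.063, y = 0.303
  toluene: x = 0.339, y = 0.414
  n-nonane: x = 0.598, y = 0.283

y_toluene (drum 2) = 0.414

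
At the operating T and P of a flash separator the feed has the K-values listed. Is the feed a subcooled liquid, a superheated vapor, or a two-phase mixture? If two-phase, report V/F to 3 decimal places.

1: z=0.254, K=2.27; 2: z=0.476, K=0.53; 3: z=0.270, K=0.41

ΣzᵢKᵢ = 0.940; Σzᵢ/Kᵢ = 1.669.
Since ΣzᵢKᵢ < 1 the mixture is below its bubble point — single liquid phase.

subcooled liquid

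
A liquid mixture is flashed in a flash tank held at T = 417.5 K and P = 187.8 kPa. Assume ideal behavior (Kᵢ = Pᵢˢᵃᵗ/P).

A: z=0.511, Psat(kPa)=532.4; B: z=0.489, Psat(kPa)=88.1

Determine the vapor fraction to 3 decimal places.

Raoult's law: Kᵢ = Pᵢˢᵃᵗ/P = Pᵢˢᵃᵗ/187.8.
  K_A = 532.4/187.8 = 2.83493, K_B = 88.1/187.8 = 0.46912
Newton–Raphson from ψ = 0.61:
  ψ = 0.610: g = 0.0585, g' = -0.685 → ψ = 0.695
  ψ = 0.695: g = 0.0004, g' = -0.678 → ψ = 0.696
Converged at ψ = 0.696.

ψ = 0.696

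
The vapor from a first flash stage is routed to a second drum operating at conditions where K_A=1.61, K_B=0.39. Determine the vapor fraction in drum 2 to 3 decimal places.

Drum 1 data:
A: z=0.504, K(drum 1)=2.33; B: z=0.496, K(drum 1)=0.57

Drum 1:
Newton–Raphson from ψ₁ = 0.49:
  ψ₁ = 0.490: g = 0.1356, g' = -0.474 → ψ₁ = 0.776
  ψ₁ = 0.776: g = 0.0097, g' = -0.422 → ψ₁ = 0.799
Converged at ψ₁ = 0.799.
Drum-1 compositions:
  A: x = 0.244, y = 0.569
  B: x = 0.756, y = 0.431
Drum-2 feed = drum-1 vapor: z₂ = (0.5693, 0.4307).
Drum 2:
Material balance + equilibrium reduce to Σ zᵢ(Kᵢ−1)/(1+ψ₂(Kᵢ−1)) = 0.
Check two-phase: ΣzᵢKᵢ = 1.084 > 1 and Σzᵢ/Kᵢ = 1.458 > 1, so g(0) = 0.084 > 0 and g(1) = -0.458 < 0.
Iterate (Newton) starting at ψ₂ = 0.53:
  ψ₂ = 0.530: g = -0.1259, g' = -0.471 → ψ₂ = 0.263
  ψ₂ = 0.263: g = -0.0136, g' = -0.385 → ψ₂ = 0.227
Converged at ψ₂ = 0.227.
  A: x = 0.500, y = 0.805
  B: x = 0.500, y = 0.195

V/F (drum 2) = 0.227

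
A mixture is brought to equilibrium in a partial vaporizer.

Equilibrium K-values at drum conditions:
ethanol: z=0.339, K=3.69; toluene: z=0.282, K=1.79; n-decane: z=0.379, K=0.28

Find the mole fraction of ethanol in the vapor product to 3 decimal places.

y_ethanol = 0.470

Iterate (Newton) starting at V/F = 0.5:
  V/F = 0.500: g = 0.1222, g' = -1.016 → V/F = 0.620
  V/F = 0.620: g = -0.0018, g' = -1.065 → V/F = 0.619
Converged at V/F = 0.619.
Compositions from xᵢ = zᵢ/(1+V/F(Kᵢ−1)), yᵢ = Kᵢxᵢ:
  ethanol: x = 0.127, y = 0.470
  toluene: x = 0.189, y = 0.339
  n-decane: x = 0.683, y = 0.191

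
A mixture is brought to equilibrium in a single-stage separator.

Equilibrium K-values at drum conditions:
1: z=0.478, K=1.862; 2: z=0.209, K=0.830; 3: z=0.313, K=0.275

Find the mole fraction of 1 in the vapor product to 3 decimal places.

Rachford–Rice: g(ψ) = Σ zᵢ(Kᵢ−1)/(1+ψ(Kᵢ−1)) = 0.
Check two-phase: ΣzᵢKᵢ = 1.150 > 1 and Σzᵢ/Kᵢ = 1.647 > 1, so g(0) = 0.150 > 0 and g(1) = -0.647 < 0.
Newton iteration, ψ⁰ = 0.39:
  ψ = 0.390: g = -0.0461, g' = -0.526 → ψ = 0.302
  ψ = 0.302: g = -0.0012, g' = -0.500 → ψ = 0.300
Converged at ψ = 0.300.
Compositions from xᵢ = zᵢ/(1+ψ(Kᵢ−1)), yᵢ = Kᵢxᵢ:
  1: x = 0.380, y = 0.707
  2: x = 0.220, y = 0.183
  3: x = 0.400, y = 0.110

y_1 = 0.707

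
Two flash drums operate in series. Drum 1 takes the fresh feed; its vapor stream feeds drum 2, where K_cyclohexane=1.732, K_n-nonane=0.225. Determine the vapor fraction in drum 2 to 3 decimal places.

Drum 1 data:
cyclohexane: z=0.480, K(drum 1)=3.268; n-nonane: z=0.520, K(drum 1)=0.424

Drum 1:
Binary case is linear: z₁(K₁−1)(1+ψ₁(K₂−1)) + z₂(K₂−1)(1+ψ₁(K₁−1)) = 0
⇒ ψ₁ = [z₁(K₁−1)+z₂(K₂−1)] / [−(K₁−1)(K₂−1)] = 0.7891/1.3064 = 0.604
Drum-1 compositions:
  cyclohexane: x = 0.203, y = 0.662
  n-nonane: x = 0.797, y = 0.338
Drum-2 feed = drum-1 vapor: z₂ = (0.6619, 0.3381).
Drum 2:
Let ψ₂ = V/F and solve Σ zᵢ(Kᵢ−1)/(1+ψ₂(Kᵢ−1)) = 0.
Feasibility: ΣzᵢKᵢ = 1.222, Σzᵢ/Kᵢ = 1.885 — both > 1, two phases present.
Binary case is linear: z₁(K₁−1)(1+ψ₂(K₂−1)) + z₂(K₂−1)(1+ψ₂(K₁−1)) = 0
⇒ ψ₂ = [z₁(K₁−1)+z₂(K₂−1)] / [−(K₁−1)(K₂−1)] = 0.2224/0.5673 = 0.392
  cyclohexane: x = 0.514, y = 0.891
  n-nonane: x = 0.486, y = 0.109

V/F (drum 2) = 0.392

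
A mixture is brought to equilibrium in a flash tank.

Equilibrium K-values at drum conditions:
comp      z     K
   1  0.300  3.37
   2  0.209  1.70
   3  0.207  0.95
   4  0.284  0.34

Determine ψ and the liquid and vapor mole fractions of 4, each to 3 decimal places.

ψ = 0.709, x_4 = 0.534, y_4 = 0.181

Let ψ = V/F and solve Σ zᵢ(Kᵢ−1)/(1+ψ(Kᵢ−1)) = 0.
g(0) = ΣzᵢKᵢ − 1 = 0.660 and g(1) = 1 − Σzᵢ/Kᵢ = -0.265, so a root lies in (0, 1).
Iterate (Newton) starting at ψ = 0.5:
  ψ = 0.500: g = 0.1434, g' = -0.685 → ψ = 0.709
Converged at ψ = 0.709.
Compositions from xᵢ = zᵢ/(1+ψ(Kᵢ−1)), yᵢ = Kᵢxᵢ:
  1: x = 0.112, y = 0.377
  2: x = 0.140, y = 0.237
  3: x = 0.215, y = 0.204
  4: x = 0.534, y = 0.181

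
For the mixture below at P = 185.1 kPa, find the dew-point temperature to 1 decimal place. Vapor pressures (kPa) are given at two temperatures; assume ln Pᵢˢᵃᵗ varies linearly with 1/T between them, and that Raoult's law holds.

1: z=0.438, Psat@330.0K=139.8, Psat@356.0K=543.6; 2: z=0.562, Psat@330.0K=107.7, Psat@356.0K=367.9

Dew-point temperature: Σzᵢ·P/Pᵢˢᵃᵗ(T) = 1. Interpolate ln Pᵢˢᵃᵗ = aᵢ + bᵢ/T.
  T = 330.0 K: ΣzᵢP/Pᵢˢᵃᵗ = 1.5458
  T = 356.0 K: ΣzᵢP/Pᵢˢᵃᵗ = 0.4319
  T = 343.0 K: ΣzᵢP/Pᵢˢᵃᵗ = 0.7972
  T = 336.5 K: ΣzᵢP/Pᵢˢᵃᵗ = 1.1029
  T = 339.8 K: ΣzᵢP/Pᵢˢᵃᵗ = 0.9338
  T = 338.1 K: ΣzᵢP/Pᵢˢᵃᵗ = 1.0170
Interpolating between 338.1 K and 339.8 K gives T ≈ 338.4 K.

T = 338.4 K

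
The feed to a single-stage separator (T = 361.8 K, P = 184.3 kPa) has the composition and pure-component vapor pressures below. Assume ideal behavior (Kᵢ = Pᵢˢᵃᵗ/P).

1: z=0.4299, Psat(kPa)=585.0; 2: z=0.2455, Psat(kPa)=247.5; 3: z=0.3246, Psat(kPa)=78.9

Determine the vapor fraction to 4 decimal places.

ψ = 0.8970

Raoult's law: Kᵢ = Pᵢˢᵃᵗ/P = Pᵢˢᵃᵗ/184.3.
  K_1 = 585.0/184.3 = 3.174173, K_2 = 247.5/184.3 = 1.342919, K_3 = 78.9/184.3 = 0.428106
Rachford–Rice: g(ψ) = Σ zᵢ(Kᵢ−1)/(1+ψ(Kᵢ−1)) = 0.
Check two-phase: ΣzᵢKᵢ = 1.8332 > 1 and Σzᵢ/Kᵢ = 1.0765 > 1, so g(0) = 0.8332 > 0 and g(1) = -0.0765 < 0.
Newton iteration, ψ⁰ = 0.66:
  ψ = 0.6600: g = 0.15432, g' = -0.6359 → ψ = 0.9027
  ψ = 0.9027: g = -0.00396, g' = -0.7020 → ψ = 0.8970
Converged at ψ = 0.8970.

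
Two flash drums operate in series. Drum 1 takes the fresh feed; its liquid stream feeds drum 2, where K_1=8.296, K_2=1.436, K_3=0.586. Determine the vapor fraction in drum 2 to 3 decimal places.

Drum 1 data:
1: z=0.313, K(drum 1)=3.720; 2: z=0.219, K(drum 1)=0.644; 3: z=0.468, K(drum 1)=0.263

Drum 1:
Newton–Raphson from ψ₁ = 0.47:
  ψ₁ = 0.470: g = -0.2477, g' = -1.081 → ψ₁ = 0.241
  ψ₁ = 0.241: g = 0.0097, g' = -1.254 → ψ₁ = 0.249
Converged at ψ₁ = 0.249.
Drum-1 compositions:
  1: x = 0.187, y = 0.695
  2: x = 0.240, y = 0.155
  3: x = 0.573, y = 0.151
Drum-2 feed = drum-1 liquid: z₂ = (0.1867, 0.2403, 0.5730).
Drum 2:
Rachford–Rice: g(ψ₂) = Σ zᵢ(Kᵢ−1)/(1+ψ₂(Kᵢ−1)) = 0.
g(0) = ΣzᵢKᵢ − 1 = 1.230 and g(1) = 1 − Σzᵢ/Kᵢ = -0.168, so a root lies in (0, 1).
Newton iteration, ψ₂⁰ = 0.5:
  ψ₂ = 0.500: g = 0.0799, g' = -0.647 → ψ₂ = 0.624
  ψ₂ = 0.624: g = 0.0081, g' = -0.529 → ψ₂ = 0.639
Converged at ψ₂ = 0.639.
  1: x = 0.033, y = 0.274
  2: x = 0.188, y = 0.270
  3: x = 0.779, y = 0.457

V/F (drum 2) = 0.639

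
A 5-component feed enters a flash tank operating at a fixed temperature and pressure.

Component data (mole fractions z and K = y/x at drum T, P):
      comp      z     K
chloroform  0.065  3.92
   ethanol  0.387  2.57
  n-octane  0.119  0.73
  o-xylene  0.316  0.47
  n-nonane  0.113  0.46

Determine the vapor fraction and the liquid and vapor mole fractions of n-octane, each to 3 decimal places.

ψ = 0.613, x_n-octane = 0.143, y_n-octane = 0.104

Rachford–Rice: g(ψ) = Σ zᵢ(Kᵢ−1)/(1+ψ(Kᵢ−1)) = 0.
Check two-phase: ΣzᵢKᵢ = 1.537 > 1 and Σzᵢ/Kᵢ = 1.248 > 1, so g(0) = 0.537 > 0 and g(1) = -0.248 < 0.
Iterate (Newton) starting at ψ = 0.52:
  ψ = 0.520: g = 0.0564, g' = -0.621 → ψ = 0.611
  ψ = 0.611: g = 0.0011, g' = -0.600 → ψ = 0.613
Converged at ψ = 0.613.
Compositions from xᵢ = zᵢ/(1+ψ(Kᵢ−1)), yᵢ = Kᵢxᵢ:
  chloroform: x = 0.023, y = 0.091
  ethanol: x = 0.197, y = 0.507
  n-octane: x = 0.143, y = 0.104
  o-xylene: x = 0.468, y = 0.220
  n-nonane: x = 0.169, y = 0.078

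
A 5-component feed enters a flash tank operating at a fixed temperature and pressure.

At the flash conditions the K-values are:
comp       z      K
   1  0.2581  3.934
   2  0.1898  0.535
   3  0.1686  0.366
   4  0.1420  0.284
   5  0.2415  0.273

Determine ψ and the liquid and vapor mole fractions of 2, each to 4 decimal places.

ψ = 0.1513, x_2 = 0.2042, y_2 = 0.1092

Newton iteration, ψ⁰ = 0.61:
  ψ = 0.6100: g = -0.52205, g' = -1.1872 → ψ = 0.1703
  ψ = 0.1703: g = -0.02687, g' = -1.3822 → ψ = 0.1508
  ψ = 0.1508: g = 0.00065, g' = -1.4505 → ψ = 0.1513
Converged at ψ = 0.1513.
Compositions from xᵢ = zᵢ/(1+ψ(Kᵢ−1)), yᵢ = Kᵢxᵢ:
  1: x = 0.1788, y = 0.7032
  2: x = 0.2042, y = 0.1092
  3: x = 0.1865, y = 0.0683
  4: x = 0.1593, y = 0.0452
  5: x = 0.2713, y = 0.0741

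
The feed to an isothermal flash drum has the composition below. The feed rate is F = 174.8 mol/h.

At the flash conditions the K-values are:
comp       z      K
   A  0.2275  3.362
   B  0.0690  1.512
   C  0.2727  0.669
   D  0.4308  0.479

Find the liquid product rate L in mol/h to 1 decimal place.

L = 127.9 mol/h

Newton iteration, ψ⁰ = 0.5:
  ψ = 0.5000: g = -0.13717, g' = -0.5350 → ψ = 0.2436
  ψ = 0.2436: g = 0.01724, g' = -0.7144 → ψ = 0.2677
  ψ = 0.2677: g = 0.00037, g' = -0.6842 → ψ = 0.2683
Converged at ψ = 0.2683.
Then V = ψ·F = 0.2683·174.8 = 46.9 mol/h and L = F − V = 127.9 mol/h.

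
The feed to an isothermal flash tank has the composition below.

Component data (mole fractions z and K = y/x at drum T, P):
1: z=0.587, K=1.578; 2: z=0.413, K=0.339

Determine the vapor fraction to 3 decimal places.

Binary case is linear: z₁(K₁−1)(1+ψ(K₂−1)) + z₂(K₂−1)(1+ψ(K₁−1)) = 0
⇒ ψ = [z₁(K₁−1)+z₂(K₂−1)] / [−(K₁−1)(K₂−1)] = 0.0663/0.3821 = 0.174

ψ = 0.174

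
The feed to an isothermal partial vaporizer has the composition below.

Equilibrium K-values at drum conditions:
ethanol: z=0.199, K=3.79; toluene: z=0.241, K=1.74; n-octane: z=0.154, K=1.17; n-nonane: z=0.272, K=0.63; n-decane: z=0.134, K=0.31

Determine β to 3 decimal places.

β = 0.726

Iterate (Newton) starting at β = 0.3:
  β = 0.300: g = 0.2433, g' = -0.700 → β = 0.648
  β = 0.648: g = 0.0425, g' = -0.533 → β = 0.727
  β = 0.727: g = -0.0007, g' = -0.555 → β = 0.726
Converged at β = 0.726.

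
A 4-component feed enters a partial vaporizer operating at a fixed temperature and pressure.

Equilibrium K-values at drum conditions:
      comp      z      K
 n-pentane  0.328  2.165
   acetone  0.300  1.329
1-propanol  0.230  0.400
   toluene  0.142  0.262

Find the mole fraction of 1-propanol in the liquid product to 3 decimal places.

x_1-propanol = 0.311

Rachford–Rice: g(ψ) = Σ zᵢ(Kᵢ−1)/(1+ψ(Kᵢ−1)) = 0.
g(0) = ΣzᵢKᵢ − 1 = 0.238 and g(1) = 1 − Σzᵢ/Kᵢ = -0.494, so a root lies in (0, 1).
Iterate (Newton) starting at ψ = 0.5:
  ψ = 0.500: g = -0.0370, g' = -0.565 → ψ = 0.435
  ψ = 0.435: g = -0.0009, g' = -0.540 → ψ = 0.433
Converged at ψ = 0.433.
Compositions from xᵢ = zᵢ/(1+ψ(Kᵢ−1)), yᵢ = Kᵢxᵢ:
  n-pentane: x = 0.218, y = 0.472
  acetone: x = 0.263, y = 0.349
  1-propanol: x = 0.311, y = 0.124
  toluene: x = 0.209, y = 0.055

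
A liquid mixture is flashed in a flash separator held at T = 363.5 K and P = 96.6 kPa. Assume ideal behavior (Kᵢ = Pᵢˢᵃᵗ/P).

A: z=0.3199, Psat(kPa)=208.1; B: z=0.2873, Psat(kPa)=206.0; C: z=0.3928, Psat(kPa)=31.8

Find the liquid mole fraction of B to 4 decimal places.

x_B = 0.1756

Raoult's law: Kᵢ = Pᵢˢᵃᵗ/P = Pᵢˢᵃᵗ/96.6.
  K_A = 208.1/96.6 = 2.154244, K_B = 206.0/96.6 = 2.132505, K_C = 31.8/96.6 = 0.329193
Rachford–Rice: g(V/F) = Σ zᵢ(Kᵢ−1)/(1+V/F(Kᵢ−1)) = 0.
g(0) = ΣzᵢKᵢ − 1 = 0.4311 and g(1) = 1 − Σzᵢ/Kᵢ = -0.4764, so a root lies in (0, 1).
Iterate (Newton) starting at V/F = 0.57:
  V/F = 0.5700: g = -0.00617, g' = -0.7545 → V/F = 0.5618
Converged at V/F = 0.5618.
Compositions from xᵢ = zᵢ/(1+V/F(Kᵢ−1)), yᵢ = Kᵢxᵢ:
  A: x = 0.1941, y = 0.4181
  B: x = 0.1756, y = 0.3744
  C: x = 0.6304, y = 0.2075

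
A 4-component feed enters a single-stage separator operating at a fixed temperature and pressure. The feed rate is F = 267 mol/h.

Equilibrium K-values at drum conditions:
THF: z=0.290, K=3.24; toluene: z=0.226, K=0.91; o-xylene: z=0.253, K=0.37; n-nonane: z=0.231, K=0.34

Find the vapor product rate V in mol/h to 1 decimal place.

V = 74.1 mol/h

Newton–Raphson from ψ = 0.5:
  ψ = 0.500: g = -0.1751, g' = -0.764 → ψ = 0.271
  ψ = 0.271: g = 0.0057, g' = -0.861 → ψ = 0.277
Converged at ψ = 0.277.
Then V = ψ·F = 0.2774·267 = 74.1 mol/h and L = F − V = 192.9 mol/h.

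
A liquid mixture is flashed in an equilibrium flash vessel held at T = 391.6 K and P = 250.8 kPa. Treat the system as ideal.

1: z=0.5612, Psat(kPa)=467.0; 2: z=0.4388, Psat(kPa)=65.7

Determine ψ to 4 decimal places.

ψ = 0.2514

Raoult's law: Kᵢ = Pᵢˢᵃᵗ/P = Pᵢˢᵃᵗ/250.8.
  K_1 = 467.0/250.8 = 1.862041, K_2 = 65.7/250.8 = 0.261962
Binary case is linear: z₁(K₁−1)(1+ψ(K₂−1)) + z₂(K₂−1)(1+ψ(K₁−1)) = 0
⇒ ψ = [z₁(K₁−1)+z₂(K₂−1)] / [−(K₁−1)(K₂−1)] = 0.15993/0.63622 = 0.2514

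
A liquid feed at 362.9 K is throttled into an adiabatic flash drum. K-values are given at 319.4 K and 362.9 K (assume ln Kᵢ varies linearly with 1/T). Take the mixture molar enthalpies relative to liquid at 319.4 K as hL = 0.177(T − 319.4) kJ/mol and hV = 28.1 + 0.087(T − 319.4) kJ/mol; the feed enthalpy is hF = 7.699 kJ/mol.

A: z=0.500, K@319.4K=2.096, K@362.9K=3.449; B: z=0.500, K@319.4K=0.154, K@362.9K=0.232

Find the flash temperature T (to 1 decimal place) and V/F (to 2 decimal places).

T = 327.9 K, V/F = 0.23

Adiabatic flash: solve Rachford–Rice at each trial T, then check hF = ψ·hV(T) + (1−ψ)·hL(T).
  T = 319.4 K: K = (2.096, 0.154), RR gives ψ = 0.135, H_out = 3.788 kJ/mol
  T = 362.9 K: K = (3.449, 0.232), RR gives ψ = 0.447, H_out = 18.507 kJ/mol
  T = 341.1 K: K = (2.730, 0.191), RR gives ψ = 0.329, H_out = 12.453 kJ/mol
  T = 330.2 K: K = (2.401, 0.172), RR gives ψ = 0.247, H_out = 8.617 kJ/mol
  T = 324.8 K: K = (2.246, 0.163), RR gives ψ = 0.196, H_out = 6.370 kJ/mol
  T = 327.5 K: K = (2.323, 0.168), RR gives ψ = 0.223, H_out = 7.529 kJ/mol
  T = 328.9 K: K = (2.363, 0.170), RR gives ψ = 0.236, H_out = 8.101 kJ/mol
Linear interpolation between T = 327.5 (H_out = 7.529) and T = 328.9 (H_out = 8.101) on hF = 7.699 gives T ≈ 327.9 K, at which ψ = 0.23.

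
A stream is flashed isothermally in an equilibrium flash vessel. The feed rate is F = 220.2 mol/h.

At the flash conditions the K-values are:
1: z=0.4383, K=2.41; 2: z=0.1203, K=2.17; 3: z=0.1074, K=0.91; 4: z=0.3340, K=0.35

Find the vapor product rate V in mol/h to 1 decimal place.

V = 148.1 mol/h

Material balance + equilibrium reduce to Σ zᵢ(Kᵢ−1)/(1+β(Kᵢ−1)) = 0.
Feasibility: ΣzᵢKᵢ = 1.5320, Σzᵢ/Kᵢ = 1.3096 — both > 1, two phases present.
Iterate (Newton) starting at β = 0.39:
  β = 0.3900: g = 0.19455, g' = -0.6946 → β = 0.6701
  β = 0.6701: g = 0.00174, g' = -0.7260 → β = 0.6725
Converged at β = 0.6725.
Then V = β·F = 0.6725·220.2 = 148.1 mol/h and L = F − V = 72.1 mol/h.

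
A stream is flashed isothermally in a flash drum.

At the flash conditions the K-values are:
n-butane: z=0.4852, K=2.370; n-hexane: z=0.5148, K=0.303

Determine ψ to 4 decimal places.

Material balance + equilibrium reduce to Σ zᵢ(Kᵢ−1)/(1+ψ(Kᵢ−1)) = 0.
Check two-phase: ΣzᵢKᵢ = 1.3059 > 1 and Σzᵢ/Kᵢ = 1.9037 > 1, so g(0) = 0.3059 > 0 and g(1) = -0.9037 < 0.
Binary case is linear: z₁(K₁−1)(1+ψ(K₂−1)) + z₂(K₂−1)(1+ψ(K₁−1)) = 0
⇒ ψ = [z₁(K₁−1)+z₂(K₂−1)] / [−(K₁−1)(K₂−1)] = 0.30591/0.95489 = 0.3204

ψ = 0.3204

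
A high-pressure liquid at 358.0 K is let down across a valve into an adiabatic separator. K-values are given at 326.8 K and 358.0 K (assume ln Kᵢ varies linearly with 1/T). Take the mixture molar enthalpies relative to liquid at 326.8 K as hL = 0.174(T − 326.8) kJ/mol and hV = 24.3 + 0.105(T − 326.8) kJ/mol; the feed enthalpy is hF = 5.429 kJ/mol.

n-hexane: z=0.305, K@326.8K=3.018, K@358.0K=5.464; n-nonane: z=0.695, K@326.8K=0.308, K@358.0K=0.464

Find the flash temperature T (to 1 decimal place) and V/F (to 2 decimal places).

Adiabatic flash: solve Rachford–Rice at each trial T, then check hF = ψ·hV(T) + (1−ψ)·hL(T).
  T = 326.8 K: K = (3.018, 0.308), RR gives ψ = 0.096, H_out = 2.341 kJ/mol
  T = 358.0 K: K = (5.464, 0.464), RR gives ψ = 0.413, H_out = 14.583 kJ/mol
  T = 342.4 K: K = (4.116, 0.382), RR gives ψ = 0.270, H_out = 8.988 kJ/mol
  T = 334.6 K: K = (3.537, 0.344), RR gives ψ = 0.191, H_out = 5.891 kJ/mol
  T = 330.7 K: K = (3.270, 0.326), RR gives ψ = 0.146, H_out = 4.190 kJ/mol
  T = 332.6 K: K = (3.399, 0.334), RR gives ψ = 0.168, H_out = 5.035 kJ/mol
Linear interpolation between T = 332.6 (H_out = 5.035) and T = 334.6 (H_out = 5.891) on hF = 5.429 gives T ≈ 333.5 K, at which ψ = 0.18.

T = 333.5 K, V/F = 0.18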